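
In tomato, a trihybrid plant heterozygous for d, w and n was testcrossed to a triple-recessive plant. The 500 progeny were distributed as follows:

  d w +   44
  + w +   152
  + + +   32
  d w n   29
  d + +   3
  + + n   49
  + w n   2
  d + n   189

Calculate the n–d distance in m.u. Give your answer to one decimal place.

The two most frequent reciprocal classes, + w + and d + n, are the parental types, so the F1 was + w + / d + n.
The two rarest classes, + w n and d + +, are the double crossovers. Comparing them with the parentals, only the n allele has switched, so n is the middle locus and the order is d – n – w.
Crossovers in the d–n interval produce the single-crossover classes d w + and + + n (44 + 49 = 93) plus the double crossovers (5).
RF(d–n) = (93 + 5) / 500 = 98/500 = 0.1960 → 19.6 m.u.

19.6 m.u.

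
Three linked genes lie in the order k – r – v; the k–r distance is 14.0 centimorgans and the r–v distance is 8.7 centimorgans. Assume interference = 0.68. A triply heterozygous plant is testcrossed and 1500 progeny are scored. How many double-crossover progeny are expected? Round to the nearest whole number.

6

Map distances give recombination frequencies of 0.140 and 0.087 for the two intervals.
With interference 0.68 (so coincidence = 0.32), expected double-crossover frequency = 0.140 × 0.087 × 0.32 = 0.00390.
Expected number = 0.00390 × 1500 = 5.85 ≈ 6.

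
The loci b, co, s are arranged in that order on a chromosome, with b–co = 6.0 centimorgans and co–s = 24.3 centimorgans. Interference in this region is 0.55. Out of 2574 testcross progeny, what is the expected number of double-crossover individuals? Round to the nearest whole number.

17

Map distances give recombination frequencies of 0.060 and 0.243 for the two intervals.
With interference 0.55 (so coincidence = 0.45), expected double-crossover frequency = 0.060 × 0.243 × 0.45 = 0.00656.
Expected number = 0.00656 × 2574 = 16.89 ≈ 17.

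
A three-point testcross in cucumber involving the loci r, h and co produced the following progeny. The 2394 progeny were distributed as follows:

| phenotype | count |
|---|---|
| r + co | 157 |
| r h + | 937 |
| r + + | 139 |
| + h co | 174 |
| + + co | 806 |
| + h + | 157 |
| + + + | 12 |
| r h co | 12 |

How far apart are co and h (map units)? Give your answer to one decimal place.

The two most frequent reciprocal classes, r h + and + + co, are the parental types, so the F1 was r h + / + + co.
The two rarest classes, r h co and + + +, are the double crossovers. Comparing them with the parentals, only the co allele has switched, so co is the middle locus and the order is h – co – r.
Crossovers in the h–co interval produce the single-crossover classes r + + and + h co (139 + 174 = 313) plus the double crossovers (24).
RF(h–co) = (313 + 24) / 2394 = 337/2394 = 0.1408 → 14.1 map units.

14.1 map units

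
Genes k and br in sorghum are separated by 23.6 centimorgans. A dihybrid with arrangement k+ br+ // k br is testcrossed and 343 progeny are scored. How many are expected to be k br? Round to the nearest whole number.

A map distance of 23.6 centimorgans corresponds to a recombination frequency of 0.236.
The F1 is k+ br+ / k br, so k br is a parental gamete class with expected frequency (1 − r)/2 = 0.764/2 = 0.3820.
Expected number = 0.3820 × 343 = 131.03 ≈ 131.

131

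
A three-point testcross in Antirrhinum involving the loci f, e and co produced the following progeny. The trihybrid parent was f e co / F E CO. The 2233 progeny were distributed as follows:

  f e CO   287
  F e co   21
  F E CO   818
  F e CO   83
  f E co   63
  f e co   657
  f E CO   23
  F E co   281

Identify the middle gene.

The two rarest classes, F e co and f E CO, are the double crossovers. Comparing them with the parentals, only the f allele has switched, so f is the middle locus and the order is co – f – e.

f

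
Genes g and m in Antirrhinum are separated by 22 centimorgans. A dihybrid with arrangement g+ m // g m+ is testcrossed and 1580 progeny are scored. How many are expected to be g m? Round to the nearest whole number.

174

A map distance of 22 centimorgans corresponds to a recombination frequency of 0.220.
The F1 is g+ m / g m+, so g m is a recombinant gamete class with expected frequency r/2 = 0.220/2 = 0.1100.
Expected number = 0.1100 × 1580 = 173.80 ≈ 174.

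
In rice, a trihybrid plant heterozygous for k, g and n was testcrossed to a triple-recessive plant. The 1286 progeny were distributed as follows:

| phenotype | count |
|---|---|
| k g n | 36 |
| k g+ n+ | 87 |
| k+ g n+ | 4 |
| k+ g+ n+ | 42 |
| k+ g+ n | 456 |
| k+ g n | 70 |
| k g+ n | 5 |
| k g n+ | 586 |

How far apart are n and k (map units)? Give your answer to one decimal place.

6.8 map units

The two most frequent reciprocal classes, k g n+ and k+ g+ n, are the parental types, so the F1 was k g n+ / k+ g+ n.
The two rarest classes, k+ g n+ and k g+ n, are the double crossovers. Comparing them with the parentals, only the k allele has switched, so k is the middle locus and the order is n – k – g.
Crossovers in the n–k interval produce the single-crossover classes k g n and k+ g+ n+ (36 + 42 = 78) plus the double crossovers (9).
RF(n–k) = (78 + 9) / 1286 = 87/1286 = 0.0677 → 6.8 map units.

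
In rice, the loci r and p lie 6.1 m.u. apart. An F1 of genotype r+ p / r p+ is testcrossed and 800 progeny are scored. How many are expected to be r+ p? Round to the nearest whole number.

376

A map distance of 6.1 m.u. corresponds to a recombination frequency of 0.061.
The F1 is r+ p / r p+, so r+ p is a parental gamete class with expected frequency (1 − r)/2 = 0.939/2 = 0.4695.
Expected number = 0.4695 × 800 = 375.60 ≈ 376.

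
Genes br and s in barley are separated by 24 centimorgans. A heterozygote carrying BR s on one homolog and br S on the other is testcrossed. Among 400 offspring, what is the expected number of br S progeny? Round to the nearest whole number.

152

A map distance of 24 centimorgans corresponds to a recombination frequency of 0.240.
The F1 is BR s / br S, so br S is a parental gamete class with expected frequency (1 − r)/2 = 0.760/2 = 0.3800.
Expected number = 0.3800 × 400 = 152.00 ≈ 152.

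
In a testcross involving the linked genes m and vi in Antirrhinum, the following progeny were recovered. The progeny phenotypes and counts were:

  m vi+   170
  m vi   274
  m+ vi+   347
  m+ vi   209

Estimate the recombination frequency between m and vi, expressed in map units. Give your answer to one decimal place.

37.9 map units

The two most frequent classes, m+ vi+ (347) and m vi (274), are the parental types, so the F1 was m+ vi+ / m vi.
The recombinant classes are m+ vi and m vi+: 209 + 170 = 379.
Recombination frequency = 379/1000 = 0.3790 ≈ 37.9%, i.e. 37.9 map units.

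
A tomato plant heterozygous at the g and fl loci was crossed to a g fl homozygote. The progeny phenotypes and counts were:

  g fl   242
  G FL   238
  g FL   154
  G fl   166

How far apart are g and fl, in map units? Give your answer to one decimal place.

The two most frequent classes, G FL (238) and g fl (242), are the parental types, so the F1 was G FL / g fl.
The recombinant classes are G fl and g FL: 166 + 154 = 320.
Recombination frequency = 320/800 = 0.4000 ≈ 40.0%, i.e. 40.0 map units.

40.0 map units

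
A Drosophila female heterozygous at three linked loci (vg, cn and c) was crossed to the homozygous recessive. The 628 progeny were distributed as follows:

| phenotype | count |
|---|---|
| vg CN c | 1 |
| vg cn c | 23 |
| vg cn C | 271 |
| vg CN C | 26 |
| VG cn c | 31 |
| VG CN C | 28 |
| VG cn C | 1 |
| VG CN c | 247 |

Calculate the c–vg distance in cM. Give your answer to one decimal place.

8.4 cM

The two most frequent reciprocal classes, vg cn C and VG CN c, are the parental types, so the F1 was vg cn C / VG CN c.
The two rarest classes, VG cn C and vg CN c, are the double crossovers. Comparing them with the parentals, only the vg allele has switched, so vg is the middle locus and the order is c – vg – cn.
Crossovers in the c–vg interval produce the single-crossover classes vg cn c and VG CN C (23 + 28 = 51) plus the double crossovers (2).
RF(c–vg) = (51 + 2) / 628 = 53/628 = 0.0844 → 8.4 cM.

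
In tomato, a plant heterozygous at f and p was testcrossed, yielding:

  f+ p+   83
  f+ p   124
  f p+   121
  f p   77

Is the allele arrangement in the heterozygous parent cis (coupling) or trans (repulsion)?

trans

The two most frequent classes are f+ p (124) and f p+ (121); these are the parental (non-recombinant) types.
So the F1 carried f+ p on one chromosome and f p+ on the other — the recessive alleles are on opposite chromosomes (trans / repulsion).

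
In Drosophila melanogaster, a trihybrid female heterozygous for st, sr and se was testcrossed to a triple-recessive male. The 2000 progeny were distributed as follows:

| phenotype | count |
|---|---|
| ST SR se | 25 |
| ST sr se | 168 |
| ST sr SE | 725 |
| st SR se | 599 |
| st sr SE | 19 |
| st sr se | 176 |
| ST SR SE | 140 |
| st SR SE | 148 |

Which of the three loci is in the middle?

The two most frequent reciprocal classes, ST sr SE and st SR se, are the parental types, so the F1 was ST sr SE / st SR se.
The two rarest classes, st sr SE and ST SR se, are the double crossovers. Comparing them with the parentals, only the st allele has switched, so st is the middle locus and the order is se – st – sr.

st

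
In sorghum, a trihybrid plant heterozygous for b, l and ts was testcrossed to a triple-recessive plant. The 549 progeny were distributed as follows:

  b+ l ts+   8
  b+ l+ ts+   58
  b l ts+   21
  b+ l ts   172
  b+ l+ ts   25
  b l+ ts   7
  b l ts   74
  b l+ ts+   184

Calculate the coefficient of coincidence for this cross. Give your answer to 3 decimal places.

The two most frequent reciprocal classes, b+ l ts and b l+ ts+, are the parental types, so the F1 was b+ l ts / b l+ ts+.
The two rarest classes, b+ l ts+ and b l+ ts, are the double crossovers. Comparing them with the parentals, only the ts allele has switched, so ts is the middle locus and the order is l – ts – b.
l–ts: (46 + 15)/549 = 0.1111; ts–b: (132 + 15)/549 = 0.2678.
Expected DCO frequency = 0.1111 × 0.2678 ≈ 0.02975; observed = 15/549 ≈ 0.02732.
Coefficient of coincidence = 0.02732/0.02975 ≈ 0.918.

0.918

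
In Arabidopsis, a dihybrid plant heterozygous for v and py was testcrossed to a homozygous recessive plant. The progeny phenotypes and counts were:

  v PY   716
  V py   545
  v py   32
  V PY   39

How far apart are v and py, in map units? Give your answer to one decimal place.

The two most frequent classes, V py (545) and v PY (716), are the parental types, so the F1 was V py / v PY.
The recombinant classes are V PY and v py: 39 + 32 = 71.
Recombination frequency = 71/1332 = 0.0533 ≈ 5.3%, i.e. 5.3 map units.

5.3 map units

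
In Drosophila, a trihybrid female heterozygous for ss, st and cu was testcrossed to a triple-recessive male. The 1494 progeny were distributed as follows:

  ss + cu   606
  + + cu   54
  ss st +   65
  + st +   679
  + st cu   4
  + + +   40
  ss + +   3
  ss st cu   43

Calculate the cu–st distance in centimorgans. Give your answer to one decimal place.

The two most frequent reciprocal classes, + st + and ss + cu, are the parental types, so the F1 was + st + / ss + cu.
The two rarest classes, + st cu and ss + +, are the double crossovers. Comparing them with the parentals, only the cu allele has switched, so cu is the middle locus and the order is st – cu – ss.
Crossovers in the st–cu interval produce the single-crossover classes + + + and ss st cu (40 + 43 = 83) plus the double crossovers (7).
RF(st–cu) = (83 + 7) / 1494 = 90/1494 = 0.0602 → 6.0 centimorgans.

6.0 centimorgans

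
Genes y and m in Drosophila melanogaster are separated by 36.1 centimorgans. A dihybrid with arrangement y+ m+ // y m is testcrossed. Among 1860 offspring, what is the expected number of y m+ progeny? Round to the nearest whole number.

336

A map distance of 36.1 centimorgans corresponds to a recombination frequency of 0.361.
The F1 is y+ m+ / y m, so y m+ is a recombinant gamete class with expected frequency r/2 = 0.361/2 = 0.1805.
Expected number = 0.1805 × 1860 = 335.73 ≈ 336.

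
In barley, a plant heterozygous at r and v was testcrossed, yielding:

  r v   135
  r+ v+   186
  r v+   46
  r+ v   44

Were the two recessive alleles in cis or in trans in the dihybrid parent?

cis

The two most frequent classes are r+ v+ (186) and r v (135); these are the parental (non-recombinant) types.
So the F1 carried r+ v+ on one chromosome and r v on the other — the recessive alleles are on the same chromosome (cis / coupling).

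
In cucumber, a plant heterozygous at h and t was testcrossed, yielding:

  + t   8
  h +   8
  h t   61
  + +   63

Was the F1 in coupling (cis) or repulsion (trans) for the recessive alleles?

cis

The two most frequent classes are + + (63) and h t (61); these are the parental (non-recombinant) types.
So the F1 carried + + on one chromosome and h t on the other — the recessive alleles are on the same chromosome (cis / coupling).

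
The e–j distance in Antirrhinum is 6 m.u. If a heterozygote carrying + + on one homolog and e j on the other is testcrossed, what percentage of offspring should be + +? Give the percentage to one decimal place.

47.0%

A map distance of 6 m.u. corresponds to a recombination frequency of 0.060.
The F1 is + + / e j, so + + is a parental gamete class with expected frequency (1 − r)/2 = 0.940/2 = 0.4700.
That is 0.4700 = 47.0% of the progeny.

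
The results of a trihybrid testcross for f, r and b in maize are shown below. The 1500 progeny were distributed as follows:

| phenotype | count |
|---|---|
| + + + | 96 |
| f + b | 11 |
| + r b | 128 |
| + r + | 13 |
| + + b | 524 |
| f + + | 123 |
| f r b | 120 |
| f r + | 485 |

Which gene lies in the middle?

The two most frequent reciprocal classes, f r + and + + b, are the parental types, so the F1 was f r + / + + b.
The two rarest classes, + r + and f + b, are the double crossovers. Comparing them with the parentals, only the f allele has switched, so f is the middle locus and the order is r – f – b.

f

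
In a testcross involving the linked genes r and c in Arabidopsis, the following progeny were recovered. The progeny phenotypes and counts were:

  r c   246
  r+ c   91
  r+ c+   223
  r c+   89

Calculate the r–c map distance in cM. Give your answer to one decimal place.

The two most frequent classes, r+ c+ (223) and r c (246), are the parental types, so the F1 was r+ c+ / r c.
The recombinant classes are r+ c and r c+: 91 + 89 = 180.
Recombination frequency = 180/649 = 0.2773 ≈ 27.7%, i.e. 27.7 cM.

27.7 cM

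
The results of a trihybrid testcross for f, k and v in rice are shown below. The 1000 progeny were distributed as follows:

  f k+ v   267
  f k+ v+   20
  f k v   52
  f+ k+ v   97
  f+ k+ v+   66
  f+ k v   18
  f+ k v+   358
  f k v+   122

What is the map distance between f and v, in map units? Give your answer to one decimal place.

The two most frequent reciprocal classes, f+ k v+ and f k+ v, are the parental types, so the F1 was f+ k v+ / f k+ v.
The two rarest classes, f+ k v and f k+ v+, are the double crossovers. Comparing them with the parentals, only the v allele has switched, so v is the middle locus and the order is f – v – k.
Crossovers in the f–v interval produce the single-crossover classes f k v+ and f+ k+ v (122 + 97 = 219) plus the double crossovers (38).
RF(f–v) = (219 + 38) / 1000 = 257/1000 = 0.2570 → 25.7 map units.

25.7 map units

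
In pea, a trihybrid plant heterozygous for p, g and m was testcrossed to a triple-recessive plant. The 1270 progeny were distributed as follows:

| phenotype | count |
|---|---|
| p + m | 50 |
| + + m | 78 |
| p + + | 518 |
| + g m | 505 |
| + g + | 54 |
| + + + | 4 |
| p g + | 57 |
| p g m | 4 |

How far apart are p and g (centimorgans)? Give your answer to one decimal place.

The two most frequent reciprocal classes, p + + and + g m, are the parental types, so the F1 was p + + / + g m.
The two rarest classes, + + + and p g m, are the double crossovers. Comparing them with the parentals, only the p allele has switched, so p is the middle locus and the order is m – p – g.
Crossovers in the p–g interval produce the single-crossover classes p g + and + + m (57 + 78 = 135) plus the double crossovers (8).
RF(p–g) = (135 + 8) / 1270 = 143/1270 = 0.1126 → 11.3 centimorgans.

11.3 centimorgans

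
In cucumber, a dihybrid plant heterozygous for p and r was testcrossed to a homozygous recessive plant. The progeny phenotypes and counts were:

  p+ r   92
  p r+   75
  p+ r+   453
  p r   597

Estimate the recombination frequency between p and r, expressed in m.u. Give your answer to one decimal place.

The two most frequent classes, p+ r+ (453) and p r (597), are the parental types, so the F1 was p+ r+ / p r.
The recombinant classes are p+ r and p r+: 92 + 75 = 167.
Recombination frequency = 167/1217 = 0.1372 ≈ 13.7%, i.e. 13.7 m.u.

13.7 m.u.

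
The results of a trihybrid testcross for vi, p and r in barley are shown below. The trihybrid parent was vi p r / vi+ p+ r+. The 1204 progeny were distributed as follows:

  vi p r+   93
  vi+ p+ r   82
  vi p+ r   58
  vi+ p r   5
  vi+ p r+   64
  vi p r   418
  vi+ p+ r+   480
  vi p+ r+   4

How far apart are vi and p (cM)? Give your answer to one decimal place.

The two rarest classes, vi+ p r and vi p+ r+, are the double crossovers. Comparing them with the parentals, only the vi allele has switched, so vi is the middle locus and the order is p – vi – r.
Crossovers in the p–vi interval produce the single-crossover classes vi p+ r and vi+ p r+ (58 + 64 = 122) plus the double crossovers (9).
RF(p–vi) = (122 + 9) / 1204 = 131/1204 = 0.1088 → 10.9 cM.

10.9 cM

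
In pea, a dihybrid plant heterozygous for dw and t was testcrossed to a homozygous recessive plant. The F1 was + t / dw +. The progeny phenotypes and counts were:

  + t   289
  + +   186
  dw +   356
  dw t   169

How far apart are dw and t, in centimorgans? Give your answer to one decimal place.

The recombinant classes are + + and dw t: 186 + 169 = 355.
Recombination frequency = 355/1000 = 0.3550 ≈ 35.5%, i.e. 35.5 centimorgans.

35.5 centimorgans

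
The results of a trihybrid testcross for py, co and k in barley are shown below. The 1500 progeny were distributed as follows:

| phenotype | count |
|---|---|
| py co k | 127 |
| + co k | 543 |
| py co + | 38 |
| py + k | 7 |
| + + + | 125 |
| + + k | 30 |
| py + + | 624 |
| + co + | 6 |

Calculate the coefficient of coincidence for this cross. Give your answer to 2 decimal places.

0.91

The two most frequent reciprocal classes, + co k and py + +, are the parental types, so the F1 was + co k / py + +.
The two rarest classes, + co + and py + k, are the double crossovers. Comparing them with the parentals, only the k allele has switched, so k is the middle locus and the order is py – k – co.
py–k: (252 + 13)/1500 = 0.1767; k–co: (68 + 13)/1500 = 0.0540.
Expected DCO frequency = 0.1767 × 0.0540 ≈ 0.00954; observed = 13/1500 ≈ 0.00867.
Coefficient of coincidence = 0.00867/0.00954 ≈ 0.91.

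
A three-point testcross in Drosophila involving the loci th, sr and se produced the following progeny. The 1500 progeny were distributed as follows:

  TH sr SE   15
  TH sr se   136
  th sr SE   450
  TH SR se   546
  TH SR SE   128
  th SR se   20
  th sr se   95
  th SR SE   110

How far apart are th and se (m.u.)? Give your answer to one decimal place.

The two most frequent reciprocal classes, TH SR se and th sr SE, are the parental types, so the F1 was TH SR se / th sr SE.
The two rarest classes, th SR se and TH sr SE, are the double crossovers. Comparing them with the parentals, only the th allele has switched, so th is the middle locus and the order is se – th – sr.
Crossovers in the se–th interval produce the single-crossover classes TH SR SE and th sr se (128 + 95 = 223) plus the double crossovers (35).
RF(se–th) = (223 + 35) / 1500 = 258/1500 = 0.1720 → 17.2 m.u.

17.2 m.u.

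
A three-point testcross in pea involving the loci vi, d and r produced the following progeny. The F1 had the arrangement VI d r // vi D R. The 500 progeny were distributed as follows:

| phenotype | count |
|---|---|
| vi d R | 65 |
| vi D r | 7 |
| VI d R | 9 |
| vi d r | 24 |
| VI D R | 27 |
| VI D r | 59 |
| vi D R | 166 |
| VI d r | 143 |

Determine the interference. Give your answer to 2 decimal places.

The two rarest classes, VI d R and vi D r, are the double crossovers. Comparing them with the parentals, only the r allele has switched, so r is the middle locus and the order is vi – r – d.
vi–r: (51 + 16)/500 = 0.1340; r–d: (124 + 16)/500 = 0.2800.
Expected DCO frequency = 0.1340 × 0.2800 ≈ 0.03752; observed = 16/500 ≈ 0.03200.
Coefficient of coincidence = 0.03200/0.03752 ≈ 0.85; interference = 1 − 0.85 = 0.15.

0.15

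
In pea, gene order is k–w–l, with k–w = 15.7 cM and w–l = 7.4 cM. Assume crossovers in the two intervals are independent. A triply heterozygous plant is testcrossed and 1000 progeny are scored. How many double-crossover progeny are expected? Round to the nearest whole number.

Map distances give recombination frequencies of 0.157 and 0.074 for the two intervals.
With no interference, expected double-crossover frequency = 0.157 × 0.074 = 0.01162.
Expected number = 0.01162 × 1000 = 11.62 ≈ 12.

12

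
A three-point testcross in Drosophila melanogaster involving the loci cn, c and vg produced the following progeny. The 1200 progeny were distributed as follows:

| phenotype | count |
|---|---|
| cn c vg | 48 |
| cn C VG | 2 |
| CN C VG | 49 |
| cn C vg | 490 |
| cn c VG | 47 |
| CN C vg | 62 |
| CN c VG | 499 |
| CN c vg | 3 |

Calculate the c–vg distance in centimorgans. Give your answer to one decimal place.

The two most frequent reciprocal classes, CN c VG and cn C vg, are the parental types, so the F1 was CN c VG / cn C vg.
The two rarest classes, CN c vg and cn C VG, are the double crossovers. Comparing them with the parentals, only the vg allele has switched, so vg is the middle locus and the order is cn – vg – c.
Crossovers in the vg–c interval produce the single-crossover classes CN C VG and cn c vg (49 + 48 = 97) plus the double crossovers (5).
RF(vg–c) = (97 + 5) / 1200 = 102/1200 = 0.0850 → 8.5 centimorgans.

8.5 centimorgans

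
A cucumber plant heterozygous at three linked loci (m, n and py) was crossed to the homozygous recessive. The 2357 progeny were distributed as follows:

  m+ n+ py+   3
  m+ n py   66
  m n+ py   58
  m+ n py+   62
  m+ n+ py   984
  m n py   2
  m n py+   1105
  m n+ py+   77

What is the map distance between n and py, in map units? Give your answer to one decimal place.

6.3 map units

The two most frequent reciprocal classes, m+ n+ py and m n py+, are the parental types, so the F1 was m+ n+ py / m n py+.
The two rarest classes, m+ n+ py+ and m n py, are the double crossovers. Comparing them with the parentals, only the py allele has switched, so py is the middle locus and the order is n – py – m.
Crossovers in the n–py interval produce the single-crossover classes m+ n py and m n+ py+ (66 + 77 = 143) plus the double crossovers (5).
RF(n–py) = (143 + 5) / 2357 = 148/2357 = 0.0628 → 6.3 map units.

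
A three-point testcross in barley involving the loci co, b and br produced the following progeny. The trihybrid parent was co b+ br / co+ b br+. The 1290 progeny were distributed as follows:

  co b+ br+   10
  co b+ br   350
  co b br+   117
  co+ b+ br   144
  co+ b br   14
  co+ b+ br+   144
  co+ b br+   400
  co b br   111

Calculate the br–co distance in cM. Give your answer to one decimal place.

The two rarest classes, co b+ br+ and co+ b br, are the double crossovers. Comparing them with the parentals, only the br allele has switched, so br is the middle locus and the order is b – br – co.
Crossovers in the br–co interval produce the single-crossover classes co+ b+ br and co b br+ (144 + 117 = 261) plus the double crossovers (24).
RF(br–co) = (261 + 24) / 1290 = 285/1290 = 0.2209 → 22.1 cM.

22.1 cM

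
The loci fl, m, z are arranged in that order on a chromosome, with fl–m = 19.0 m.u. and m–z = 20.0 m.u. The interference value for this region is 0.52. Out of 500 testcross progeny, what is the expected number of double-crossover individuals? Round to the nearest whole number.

Map distances give recombination frequencies of 0.190 and 0.200 for the two intervals.
With interference 0.52 (so coincidence = 0.48), expected double-crossover frequency = 0.190 × 0.200 × 0.48 = 0.01824.
Expected number = 0.01824 × 500 = 9.12 ≈ 9.

9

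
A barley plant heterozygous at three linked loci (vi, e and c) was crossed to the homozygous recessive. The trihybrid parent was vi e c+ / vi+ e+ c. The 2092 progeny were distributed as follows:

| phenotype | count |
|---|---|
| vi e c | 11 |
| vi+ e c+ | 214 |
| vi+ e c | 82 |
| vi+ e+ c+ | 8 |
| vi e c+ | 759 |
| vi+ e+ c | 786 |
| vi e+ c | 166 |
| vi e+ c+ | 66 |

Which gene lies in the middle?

c

The two rarest classes, vi e c and vi+ e+ c+, are the double crossovers. Comparing them with the parentals, only the c allele has switched, so c is the middle locus and the order is vi – c – e.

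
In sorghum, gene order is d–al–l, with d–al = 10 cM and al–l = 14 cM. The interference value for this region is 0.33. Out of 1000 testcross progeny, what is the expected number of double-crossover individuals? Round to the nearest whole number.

Map distances give recombination frequencies of 0.100 and 0.140 for the two intervals.
With interference 0.33 (so coincidence = 0.67), expected double-crossover frequency = 0.100 × 0.140 × 0.67 = 0.00938.
Expected number = 0.00938 × 1000 = 9.38 ≈ 9.

9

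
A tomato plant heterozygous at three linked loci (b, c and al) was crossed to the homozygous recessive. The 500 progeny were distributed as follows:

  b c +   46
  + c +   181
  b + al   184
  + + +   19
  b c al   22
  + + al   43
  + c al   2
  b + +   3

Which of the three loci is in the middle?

al

The two most frequent reciprocal classes, b + al and + c +, are the parental types, so the F1 was b + al / + c +.
The two rarest classes, b + + and + c al, are the double crossovers. Comparing them with the parentals, only the al allele has switched, so al is the middle locus and the order is c – al – b.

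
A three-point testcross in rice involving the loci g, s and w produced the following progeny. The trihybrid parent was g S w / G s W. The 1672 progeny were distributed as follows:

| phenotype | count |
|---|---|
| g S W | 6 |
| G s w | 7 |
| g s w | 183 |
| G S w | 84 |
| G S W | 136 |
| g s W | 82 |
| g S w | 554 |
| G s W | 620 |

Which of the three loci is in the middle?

The two rarest classes, g S W and G s w, are the double crossovers. Comparing them with the parentals, only the w allele has switched, so w is the middle locus and the order is g – w – s.

w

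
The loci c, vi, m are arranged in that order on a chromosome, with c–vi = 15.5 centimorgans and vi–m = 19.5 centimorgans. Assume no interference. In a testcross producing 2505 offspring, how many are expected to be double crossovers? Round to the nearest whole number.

76

Map distances give recombination frequencies of 0.155 and 0.195 for the two intervals.
With no interference, expected double-crossover frequency = 0.155 × 0.195 = 0.03023.
Expected number = 0.03023 × 2505 = 75.71 ≈ 76.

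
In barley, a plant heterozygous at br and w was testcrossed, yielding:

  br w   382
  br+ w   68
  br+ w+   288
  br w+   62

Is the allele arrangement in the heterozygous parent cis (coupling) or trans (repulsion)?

The two most frequent classes are br+ w+ (288) and br w (382); these are the parental (non-recombinant) types.
So the F1 carried br+ w+ on one chromosome and br w on the other — the recessive alleles are on the same chromosome (cis / coupling).

cis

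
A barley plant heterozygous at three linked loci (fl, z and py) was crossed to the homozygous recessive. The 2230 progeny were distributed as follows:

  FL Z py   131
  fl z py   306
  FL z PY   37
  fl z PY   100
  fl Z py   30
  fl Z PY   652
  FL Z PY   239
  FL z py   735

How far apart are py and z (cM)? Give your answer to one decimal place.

The two most frequent reciprocal classes, FL z py and fl Z PY, are the parental types, so the F1 was FL z py / fl Z PY.
The two rarest classes, FL z PY and fl Z py, are the double crossovers. Comparing them with the parentals, only the py allele has switched, so py is the middle locus and the order is z – py – fl.
Crossovers in the z–py interval produce the single-crossover classes FL Z py and fl z PY (131 + 100 = 231) plus the double crossovers (67).
RF(z–py) = (231 + 67) / 2230 = 298/2230 = 0.1336 → 13.4 cM.

13.4 cM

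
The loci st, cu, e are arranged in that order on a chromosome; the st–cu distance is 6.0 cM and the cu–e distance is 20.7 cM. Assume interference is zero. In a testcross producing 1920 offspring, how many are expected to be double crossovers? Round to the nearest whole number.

Map distances give recombination frequencies of 0.060 and 0.207 for the two intervals.
With no interference, expected double-crossover frequency = 0.060 × 0.207 = 0.01242.
Expected number = 0.01242 × 1920 = 23.85 ≈ 24.

24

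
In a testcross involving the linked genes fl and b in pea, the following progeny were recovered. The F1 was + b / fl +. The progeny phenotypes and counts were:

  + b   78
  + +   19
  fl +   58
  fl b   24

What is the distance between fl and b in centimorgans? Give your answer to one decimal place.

The recombinant classes are + + and fl b: 19 + 24 = 43.
Recombination frequency = 43/179 = 0.2402 ≈ 24.0%, i.e. 24.0 centimorgans.

24.0 centimorgans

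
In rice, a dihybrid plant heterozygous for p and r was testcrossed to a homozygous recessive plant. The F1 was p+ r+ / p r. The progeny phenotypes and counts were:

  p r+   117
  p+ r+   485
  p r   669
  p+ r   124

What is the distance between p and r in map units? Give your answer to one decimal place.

The recombinant classes are p+ r and p r+: 124 + 117 = 241.
Recombination frequency = 241/1395 = 0.1728 ≈ 17.3%, i.e. 17.3 map units.

17.3 map units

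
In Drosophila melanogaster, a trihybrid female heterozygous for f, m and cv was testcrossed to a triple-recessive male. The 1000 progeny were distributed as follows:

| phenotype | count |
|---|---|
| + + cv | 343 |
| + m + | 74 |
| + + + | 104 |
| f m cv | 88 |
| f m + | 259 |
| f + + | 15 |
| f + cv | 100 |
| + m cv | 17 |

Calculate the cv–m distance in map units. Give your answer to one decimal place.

The two most frequent reciprocal classes, + + cv and f m +, are the parental types, so the F1 was + + cv / f m +.
The two rarest classes, + m cv and f + +, are the double crossovers. Comparing them with the parentals, only the m allele has switched, so m is the middle locus and the order is f – m – cv.
Crossovers in the m–cv interval produce the single-crossover classes + + + and f m cv (104 + 88 = 192) plus the double crossovers (32).
RF(m–cv) = (192 + 32) / 1000 = 224/1000 = 0.2240 → 22.4 map units.

22.4 map units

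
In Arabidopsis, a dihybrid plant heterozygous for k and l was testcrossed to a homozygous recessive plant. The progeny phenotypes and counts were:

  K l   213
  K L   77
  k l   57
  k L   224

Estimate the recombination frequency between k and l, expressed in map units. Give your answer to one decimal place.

The two most frequent classes, K l (213) and k L (224), are the parental types, so the F1 was K l / k L.
The recombinant classes are K L and k l: 77 + 57 = 134.
Recombination frequency = 134/571 = 0.2347 ≈ 23.5%, i.e. 23.5 map units.

23.5 map units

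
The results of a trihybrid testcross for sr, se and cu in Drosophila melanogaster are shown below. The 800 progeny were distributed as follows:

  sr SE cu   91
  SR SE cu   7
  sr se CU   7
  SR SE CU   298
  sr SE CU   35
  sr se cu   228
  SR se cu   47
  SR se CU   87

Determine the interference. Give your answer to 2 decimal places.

The two most frequent reciprocal classes, SR SE CU and sr se cu, are the parental types, so the F1 was SR SE CU / sr se cu.
The two rarest classes, SR SE cu and sr se CU, are the double crossovers. Comparing them with the parentals, only the cu allele has switched, so cu is the middle locus and the order is se – cu – sr.
se–cu: (178 + 14)/800 = 0.2400; cu–sr: (82 + 14)/800 = 0.1200.
Expected DCO frequency = 0.2400 × 0.1200 ≈ 0.02880; observed = 14/800 ≈ 0.01750.
Coefficient of coincidence = 0.01750/0.02880 ≈ 0.61; interference = 1 − 0.61 = 0.39.

0.39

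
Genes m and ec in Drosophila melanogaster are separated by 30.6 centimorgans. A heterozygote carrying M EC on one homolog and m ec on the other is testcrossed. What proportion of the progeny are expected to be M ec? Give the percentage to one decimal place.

15.3%

A map distance of 30.6 centimorgans corresponds to a recombination frequency of 0.306.
The F1 is M EC / m ec, so M ec is a recombinant gamete class with expected frequency r/2 = 0.306/2 = 0.1530.
That is 0.1530 = 15.3% of the progeny.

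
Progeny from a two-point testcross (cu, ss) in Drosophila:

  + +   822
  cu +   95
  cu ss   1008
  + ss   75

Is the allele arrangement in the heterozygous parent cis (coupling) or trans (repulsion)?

cis

The two most frequent classes are + + (822) and cu ss (1008); these are the parental (non-recombinant) types.
So the F1 carried + + on one chromosome and cu ss on the other — the recessive alleles are on the same chromosome (cis / coupling).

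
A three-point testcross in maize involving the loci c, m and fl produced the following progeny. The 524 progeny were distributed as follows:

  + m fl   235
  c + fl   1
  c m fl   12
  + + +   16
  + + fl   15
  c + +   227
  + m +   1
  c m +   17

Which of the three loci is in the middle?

The two most frequent reciprocal classes, c + + and + m fl, are the parental types, so the F1 was c + + / + m fl.
The two rarest classes, c + fl and + m +, are the double crossovers. Comparing them with the parentals, only the fl allele has switched, so fl is the middle locus and the order is c – fl – m.

fl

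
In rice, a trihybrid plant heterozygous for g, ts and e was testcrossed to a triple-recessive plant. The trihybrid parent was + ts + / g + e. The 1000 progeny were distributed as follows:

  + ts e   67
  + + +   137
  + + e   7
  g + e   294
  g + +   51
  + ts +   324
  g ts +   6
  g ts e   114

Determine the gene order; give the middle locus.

g

The two rarest classes, g ts + and + + e, are the double crossovers. Comparing them with the parentals, only the g allele has switched, so g is the middle locus and the order is e – g – ts.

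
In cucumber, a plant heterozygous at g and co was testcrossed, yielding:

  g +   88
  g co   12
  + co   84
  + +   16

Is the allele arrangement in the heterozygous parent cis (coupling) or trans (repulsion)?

trans

The two most frequent classes are + co (84) and g + (88); these are the parental (non-recombinant) types.
So the F1 carried + co on one chromosome and g + on the other — the recessive alleles are on opposite chromosomes (trans / repulsion).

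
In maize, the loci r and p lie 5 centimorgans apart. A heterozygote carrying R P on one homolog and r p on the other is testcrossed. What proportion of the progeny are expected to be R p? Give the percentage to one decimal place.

2.5%

A map distance of 5 centimorgans corresponds to a recombination frequency of 0.050.
The F1 is R P / r p, so R p is a recombinant gamete class with expected frequency r/2 = 0.050/2 = 0.0250.
That is 0.0250 = 2.5% of the progeny.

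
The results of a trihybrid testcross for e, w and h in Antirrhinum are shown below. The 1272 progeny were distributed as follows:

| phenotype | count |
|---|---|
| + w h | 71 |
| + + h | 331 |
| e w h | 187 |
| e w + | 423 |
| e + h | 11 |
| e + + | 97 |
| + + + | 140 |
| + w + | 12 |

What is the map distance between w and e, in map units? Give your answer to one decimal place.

The two most frequent reciprocal classes, + + h and e w +, are the parental types, so the F1 was + + h / e w +.
The two rarest classes, e + h and + w +, are the double crossovers. Comparing them with the parentals, only the e allele has switched, so e is the middle locus and the order is w – e – h.
Crossovers in the w–e interval produce the single-crossover classes + w h and e + + (71 + 97 = 168) plus the double crossovers (23).
RF(w–e) = (168 + 23) / 1272 = 191/1272 = 0.1502 → 15.0 map units.

15.0 map units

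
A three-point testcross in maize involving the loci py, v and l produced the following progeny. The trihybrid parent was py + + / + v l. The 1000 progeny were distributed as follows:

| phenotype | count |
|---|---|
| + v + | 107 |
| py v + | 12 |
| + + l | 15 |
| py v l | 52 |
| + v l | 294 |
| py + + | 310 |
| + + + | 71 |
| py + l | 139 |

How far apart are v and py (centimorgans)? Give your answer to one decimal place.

15.0 centimorgans

The two rarest classes, py v + and + + l, are the double crossovers. Comparing them with the parentals, only the v allele has switched, so v is the middle locus and the order is l – v – py.
Crossovers in the v–py interval produce the single-crossover classes + + + and py v l (71 + 52 = 123) plus the double crossovers (27).
RF(v–py) = (123 + 27) / 1000 = 150/1000 = 0.1500 → 15.0 centimorgans.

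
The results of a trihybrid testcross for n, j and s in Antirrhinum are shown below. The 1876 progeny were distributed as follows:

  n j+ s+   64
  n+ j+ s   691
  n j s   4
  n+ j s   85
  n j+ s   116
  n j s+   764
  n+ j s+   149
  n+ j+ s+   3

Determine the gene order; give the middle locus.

The two most frequent reciprocal classes, n+ j+ s and n j s+, are the parental types, so the F1 was n+ j+ s / n j s+.
The two rarest classes, n+ j+ s+ and n j s, are the double crossovers. Comparing them with the parentals, only the s allele has switched, so s is the middle locus and the order is n – s – j.

s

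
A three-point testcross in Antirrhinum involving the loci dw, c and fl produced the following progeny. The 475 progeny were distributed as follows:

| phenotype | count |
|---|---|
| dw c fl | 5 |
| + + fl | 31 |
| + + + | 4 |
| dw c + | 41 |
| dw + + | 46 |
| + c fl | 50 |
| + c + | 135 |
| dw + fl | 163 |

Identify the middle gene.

c

The two most frequent reciprocal classes, + c + and dw + fl, are the parental types, so the F1 was + c + / dw + fl.
The two rarest classes, + + + and dw c fl, are the double crossovers. Comparing them with the parentals, only the c allele has switched, so c is the middle locus and the order is dw – c – fl.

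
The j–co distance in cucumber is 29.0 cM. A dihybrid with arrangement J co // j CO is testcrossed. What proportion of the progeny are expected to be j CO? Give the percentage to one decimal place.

A map distance of 29.0 cM corresponds to a recombination frequency of 0.290.
The F1 is J co / j CO, so j CO is a parental gamete class with expected frequency (1 − r)/2 = 0.710/2 = 0.3550.
That is 0.3550 = 35.5% of the progeny.

35.5%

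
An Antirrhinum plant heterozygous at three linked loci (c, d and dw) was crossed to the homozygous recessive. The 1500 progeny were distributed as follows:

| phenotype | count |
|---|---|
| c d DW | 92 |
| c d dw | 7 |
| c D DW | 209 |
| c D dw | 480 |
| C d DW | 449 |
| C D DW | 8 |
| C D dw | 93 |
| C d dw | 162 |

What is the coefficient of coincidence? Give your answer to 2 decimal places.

The two most frequent reciprocal classes, C d DW and c D dw, are the parental types, so the F1 was C d DW / c D dw.
The two rarest classes, C D DW and c d dw, are the double crossovers. Comparing them with the parentals, only the d allele has switched, so d is the middle locus and the order is c – d – dw.
c–d: (185 + 15)/1500 = 0.1333; d–dw: (371 + 15)/1500 = 0.2573.
Expected DCO frequency = 0.1333 × 0.2573 ≈ 0.03430; observed = 15/1500 ≈ 0.01000.
Coefficient of coincidence = 0.01000/0.03430 ≈ 0.29.

0.29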